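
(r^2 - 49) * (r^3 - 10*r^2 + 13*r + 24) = r^5 - 10*r^4 - 36*r^3 + 514*r^2 - 637*r - 1176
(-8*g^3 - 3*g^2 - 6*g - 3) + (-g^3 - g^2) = -9*g^3 - 4*g^2 - 6*g - 3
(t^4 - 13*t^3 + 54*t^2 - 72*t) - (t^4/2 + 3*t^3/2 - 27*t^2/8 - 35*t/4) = t^4/2 - 29*t^3/2 + 459*t^2/8 - 253*t/4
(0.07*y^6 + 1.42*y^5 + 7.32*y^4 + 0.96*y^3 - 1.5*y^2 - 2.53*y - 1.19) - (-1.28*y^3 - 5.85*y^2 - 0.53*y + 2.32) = 0.07*y^6 + 1.42*y^5 + 7.32*y^4 + 2.24*y^3 + 4.35*y^2 - 2.0*y - 3.51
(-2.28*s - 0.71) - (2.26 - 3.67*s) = 1.39*s - 2.97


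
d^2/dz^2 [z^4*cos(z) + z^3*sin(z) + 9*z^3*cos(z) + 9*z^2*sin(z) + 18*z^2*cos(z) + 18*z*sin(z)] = -z^4*cos(z) - 9*sqrt(2)*z^3*sin(z + pi/4) - 63*z^2*sin(z) - 84*z*sin(z) + 90*z*cos(z) + 18*sin(z) + 72*cos(z)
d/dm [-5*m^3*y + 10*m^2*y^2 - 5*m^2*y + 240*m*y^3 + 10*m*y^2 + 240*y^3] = 5*y*(-3*m^2 + 4*m*y - 2*m + 48*y^2 + 2*y)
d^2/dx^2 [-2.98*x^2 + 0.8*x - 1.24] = -5.96000000000000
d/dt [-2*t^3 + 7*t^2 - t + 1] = -6*t^2 + 14*t - 1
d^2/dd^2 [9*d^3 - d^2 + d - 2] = 54*d - 2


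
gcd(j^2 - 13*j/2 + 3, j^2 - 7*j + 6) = j - 6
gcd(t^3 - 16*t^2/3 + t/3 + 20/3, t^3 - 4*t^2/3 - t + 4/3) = t^2 - t/3 - 4/3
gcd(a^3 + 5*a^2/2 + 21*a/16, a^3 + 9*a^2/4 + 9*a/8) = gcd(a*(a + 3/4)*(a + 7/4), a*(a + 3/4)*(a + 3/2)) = a^2 + 3*a/4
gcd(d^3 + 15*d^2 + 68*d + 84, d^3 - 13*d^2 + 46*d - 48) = 1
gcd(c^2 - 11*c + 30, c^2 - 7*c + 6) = c - 6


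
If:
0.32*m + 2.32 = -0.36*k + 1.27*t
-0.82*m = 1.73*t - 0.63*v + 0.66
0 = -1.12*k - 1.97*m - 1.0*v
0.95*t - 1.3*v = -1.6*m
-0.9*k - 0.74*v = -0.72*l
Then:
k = -13.07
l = -10.87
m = 4.73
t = -0.69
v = 5.32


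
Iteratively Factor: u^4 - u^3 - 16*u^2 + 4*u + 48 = (u + 2)*(u^3 - 3*u^2 - 10*u + 24) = (u - 2)*(u + 2)*(u^2 - u - 12) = (u - 4)*(u - 2)*(u + 2)*(u + 3)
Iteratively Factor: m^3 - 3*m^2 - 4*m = (m + 1)*(m^2 - 4*m) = m*(m + 1)*(m - 4)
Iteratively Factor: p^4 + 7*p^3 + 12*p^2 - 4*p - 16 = (p + 2)*(p^3 + 5*p^2 + 2*p - 8) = (p + 2)*(p + 4)*(p^2 + p - 2) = (p + 2)^2*(p + 4)*(p - 1)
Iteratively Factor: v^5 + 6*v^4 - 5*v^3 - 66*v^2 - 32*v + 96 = (v + 4)*(v^4 + 2*v^3 - 13*v^2 - 14*v + 24) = (v + 2)*(v + 4)*(v^3 - 13*v + 12) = (v + 2)*(v + 4)^2*(v^2 - 4*v + 3) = (v - 1)*(v + 2)*(v + 4)^2*(v - 3)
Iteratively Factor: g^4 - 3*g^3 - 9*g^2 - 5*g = (g + 1)*(g^3 - 4*g^2 - 5*g) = g*(g + 1)*(g^2 - 4*g - 5) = g*(g + 1)^2*(g - 5)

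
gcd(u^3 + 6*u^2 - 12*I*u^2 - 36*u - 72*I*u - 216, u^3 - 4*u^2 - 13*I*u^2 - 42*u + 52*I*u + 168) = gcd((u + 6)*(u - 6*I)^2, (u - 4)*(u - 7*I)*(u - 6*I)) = u - 6*I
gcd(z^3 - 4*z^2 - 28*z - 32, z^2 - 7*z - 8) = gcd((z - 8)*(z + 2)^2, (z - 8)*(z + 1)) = z - 8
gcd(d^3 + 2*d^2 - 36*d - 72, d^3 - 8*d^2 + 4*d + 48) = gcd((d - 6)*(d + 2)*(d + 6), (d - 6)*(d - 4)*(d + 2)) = d^2 - 4*d - 12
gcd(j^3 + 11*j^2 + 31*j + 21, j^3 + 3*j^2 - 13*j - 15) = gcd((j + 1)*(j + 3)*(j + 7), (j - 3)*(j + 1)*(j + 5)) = j + 1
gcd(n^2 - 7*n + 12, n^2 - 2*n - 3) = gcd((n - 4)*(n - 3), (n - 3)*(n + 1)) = n - 3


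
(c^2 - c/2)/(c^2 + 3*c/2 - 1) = c/(c + 2)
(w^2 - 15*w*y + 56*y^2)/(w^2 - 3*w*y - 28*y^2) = (w - 8*y)/(w + 4*y)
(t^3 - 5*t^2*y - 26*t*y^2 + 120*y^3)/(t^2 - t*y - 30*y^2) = t - 4*y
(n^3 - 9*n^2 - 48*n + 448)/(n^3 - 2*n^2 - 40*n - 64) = (n^2 - n - 56)/(n^2 + 6*n + 8)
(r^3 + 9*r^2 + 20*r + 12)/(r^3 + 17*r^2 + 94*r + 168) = (r^2 + 3*r + 2)/(r^2 + 11*r + 28)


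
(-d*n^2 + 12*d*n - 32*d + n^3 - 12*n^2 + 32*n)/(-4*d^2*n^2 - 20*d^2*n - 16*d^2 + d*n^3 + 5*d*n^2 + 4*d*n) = (d*n^2 - 12*d*n + 32*d - n^3 + 12*n^2 - 32*n)/(d*(4*d*n^2 + 20*d*n + 16*d - n^3 - 5*n^2 - 4*n))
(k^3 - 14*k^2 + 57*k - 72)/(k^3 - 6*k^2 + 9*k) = (k - 8)/k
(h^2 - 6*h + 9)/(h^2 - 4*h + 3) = (h - 3)/(h - 1)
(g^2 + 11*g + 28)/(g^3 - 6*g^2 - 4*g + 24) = (g^2 + 11*g + 28)/(g^3 - 6*g^2 - 4*g + 24)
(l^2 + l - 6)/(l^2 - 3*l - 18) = (l - 2)/(l - 6)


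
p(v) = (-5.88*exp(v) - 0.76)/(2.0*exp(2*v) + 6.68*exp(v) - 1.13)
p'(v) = (-5.88*exp(v) - 0.76)*(-4.0*exp(2*v) - 6.68*exp(v))/(2.0*exp(2*v) + 6.68*exp(v) - 1.13)^2 - 5.88*exp(v)/(2.0*exp(2*v) + 6.68*exp(v) - 1.13) = (11.76*exp(2*v) + 3.04*exp(v) + 11.7212)*exp(v)/(4.0*exp(4*v) + 26.72*exp(3*v) + 40.1024*exp(2*v) - 15.0968*exp(v) + 1.2769)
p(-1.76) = -22.58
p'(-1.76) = 351.94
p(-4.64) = 0.77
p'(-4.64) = 0.10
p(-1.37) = -3.24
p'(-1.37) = 6.94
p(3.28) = -0.10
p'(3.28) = 0.09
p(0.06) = -0.85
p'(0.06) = 0.44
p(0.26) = -0.77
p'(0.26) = 0.39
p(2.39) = -0.21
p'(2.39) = 0.16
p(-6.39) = 0.69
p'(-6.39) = 0.02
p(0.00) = -0.88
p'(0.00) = 0.47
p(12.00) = 0.00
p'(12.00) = 0.00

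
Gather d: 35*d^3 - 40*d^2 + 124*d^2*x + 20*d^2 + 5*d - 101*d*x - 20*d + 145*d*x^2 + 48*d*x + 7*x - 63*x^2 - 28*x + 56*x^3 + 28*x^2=35*d^3 + d^2*(124*x - 20) + d*(145*x^2 - 53*x - 15) + 56*x^3 - 35*x^2 - 21*x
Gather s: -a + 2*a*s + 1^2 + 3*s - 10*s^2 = -a - 10*s^2 + s*(2*a + 3) + 1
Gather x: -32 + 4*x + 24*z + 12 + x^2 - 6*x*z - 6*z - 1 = x^2 + x*(4 - 6*z) + 18*z - 21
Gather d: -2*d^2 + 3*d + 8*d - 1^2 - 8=-2*d^2 + 11*d - 9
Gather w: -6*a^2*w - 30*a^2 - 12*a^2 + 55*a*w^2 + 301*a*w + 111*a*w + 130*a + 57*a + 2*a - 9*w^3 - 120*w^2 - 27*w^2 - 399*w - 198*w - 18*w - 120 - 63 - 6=-42*a^2 + 189*a - 9*w^3 + w^2*(55*a - 147) + w*(-6*a^2 + 412*a - 615) - 189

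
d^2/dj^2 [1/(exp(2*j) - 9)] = 4*(exp(2*j) + 9)*exp(2*j)/(exp(2*j) - 9)^3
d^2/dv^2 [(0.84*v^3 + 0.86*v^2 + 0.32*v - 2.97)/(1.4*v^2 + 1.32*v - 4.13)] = (-3.5527136788005e-15*v^4 + 10.716832*v^3 - 32.568144*v^2 + 64.136856*v - 11.868044)/(2.744*v^6 + 7.7616*v^5 - 16.96632*v^4 - 43.493472*v^3 + 50.050644*v^2 + 67.545324*v - 70.444997)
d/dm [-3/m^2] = 6/m^3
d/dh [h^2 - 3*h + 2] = 2*h - 3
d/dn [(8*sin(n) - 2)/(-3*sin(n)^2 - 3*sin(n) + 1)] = 2*(12*sin(n)^2 - 6*sin(n) + 1)*cos(n)/(3*sin(n)^2 + 3*sin(n) - 1)^2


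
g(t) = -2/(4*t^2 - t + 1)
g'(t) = -2*(1 - 8*t)/(4*t^2 - t + 1)^2 = 2*(8*t - 1)/(4*t^2 - t + 1)^2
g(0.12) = -2.13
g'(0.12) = -0.09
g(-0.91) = -0.38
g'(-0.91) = -0.61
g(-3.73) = -0.03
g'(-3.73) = -0.02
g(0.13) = -2.13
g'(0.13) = 0.09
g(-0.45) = -0.88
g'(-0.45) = -1.80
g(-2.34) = -0.08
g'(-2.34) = -0.06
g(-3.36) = -0.04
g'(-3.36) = -0.02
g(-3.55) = -0.04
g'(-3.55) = -0.02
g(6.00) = -0.01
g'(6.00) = 0.00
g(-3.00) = -0.05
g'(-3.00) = -0.03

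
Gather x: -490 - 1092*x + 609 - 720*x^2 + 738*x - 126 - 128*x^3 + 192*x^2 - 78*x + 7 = -128*x^3 - 528*x^2 - 432*x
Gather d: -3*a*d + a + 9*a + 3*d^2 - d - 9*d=10*a + 3*d^2 + d*(-3*a - 10)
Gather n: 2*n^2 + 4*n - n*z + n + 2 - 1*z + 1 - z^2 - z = 2*n^2 + n*(5 - z) - z^2 - 2*z + 3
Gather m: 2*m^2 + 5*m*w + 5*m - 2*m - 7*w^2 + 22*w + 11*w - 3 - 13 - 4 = 2*m^2 + m*(5*w + 3) - 7*w^2 + 33*w - 20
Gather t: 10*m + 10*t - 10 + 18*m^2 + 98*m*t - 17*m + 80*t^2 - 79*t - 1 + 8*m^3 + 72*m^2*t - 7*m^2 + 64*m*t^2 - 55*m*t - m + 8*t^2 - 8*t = 8*m^3 + 11*m^2 - 8*m + t^2*(64*m + 88) + t*(72*m^2 + 43*m - 77) - 11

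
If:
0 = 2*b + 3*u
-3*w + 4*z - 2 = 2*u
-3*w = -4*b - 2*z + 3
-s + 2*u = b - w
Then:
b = 3*z/4 + 3/8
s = -z/12 - 11/8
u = -z/2 - 1/4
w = 5*z/3 - 1/2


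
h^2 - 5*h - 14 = (h - 7)*(h + 2)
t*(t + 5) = t^2 + 5*t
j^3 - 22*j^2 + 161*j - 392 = (j - 8)*(j - 7)^2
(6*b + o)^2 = 36*b^2 + 12*b*o + o^2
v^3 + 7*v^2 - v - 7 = (v - 1)*(v + 1)*(v + 7)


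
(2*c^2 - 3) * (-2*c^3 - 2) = -4*c^5 + 6*c^3 - 4*c^2 + 6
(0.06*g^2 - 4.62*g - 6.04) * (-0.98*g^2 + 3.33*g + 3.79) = -0.0588*g^4 + 4.7274*g^3 - 9.238*g^2 - 37.623*g - 22.8916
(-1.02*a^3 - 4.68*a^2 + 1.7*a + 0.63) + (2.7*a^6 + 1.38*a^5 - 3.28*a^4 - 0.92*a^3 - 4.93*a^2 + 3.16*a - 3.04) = 2.7*a^6 + 1.38*a^5 - 3.28*a^4 - 1.94*a^3 - 9.61*a^2 + 4.86*a - 2.41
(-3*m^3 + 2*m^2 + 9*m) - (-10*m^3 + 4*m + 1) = 7*m^3 + 2*m^2 + 5*m - 1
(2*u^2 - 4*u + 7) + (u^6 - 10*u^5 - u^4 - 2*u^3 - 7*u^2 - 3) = u^6 - 10*u^5 - u^4 - 2*u^3 - 5*u^2 - 4*u + 4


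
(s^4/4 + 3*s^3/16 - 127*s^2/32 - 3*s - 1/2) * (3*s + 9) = 3*s^5/4 + 45*s^4/16 - 327*s^3/32 - 1431*s^2/32 - 57*s/2 - 9/2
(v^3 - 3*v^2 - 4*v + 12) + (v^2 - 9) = v^3 - 2*v^2 - 4*v + 3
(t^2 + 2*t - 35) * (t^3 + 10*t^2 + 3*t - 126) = t^5 + 12*t^4 - 12*t^3 - 470*t^2 - 357*t + 4410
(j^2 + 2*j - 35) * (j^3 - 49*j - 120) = j^5 + 2*j^4 - 84*j^3 - 218*j^2 + 1475*j + 4200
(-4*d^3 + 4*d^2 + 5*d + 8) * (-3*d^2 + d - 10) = 12*d^5 - 16*d^4 + 29*d^3 - 59*d^2 - 42*d - 80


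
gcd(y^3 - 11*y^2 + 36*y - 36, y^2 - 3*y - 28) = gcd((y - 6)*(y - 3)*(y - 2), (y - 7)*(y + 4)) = 1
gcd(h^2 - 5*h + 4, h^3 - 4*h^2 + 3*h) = h - 1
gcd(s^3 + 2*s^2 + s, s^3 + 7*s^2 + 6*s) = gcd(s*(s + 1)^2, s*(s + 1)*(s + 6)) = s^2 + s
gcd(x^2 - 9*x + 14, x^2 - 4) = x - 2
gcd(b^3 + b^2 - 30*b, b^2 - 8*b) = b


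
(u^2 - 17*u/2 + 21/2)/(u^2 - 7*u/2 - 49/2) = (2*u - 3)/(2*u + 7)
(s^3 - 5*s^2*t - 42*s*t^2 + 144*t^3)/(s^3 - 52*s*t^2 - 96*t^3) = (s - 3*t)/(s + 2*t)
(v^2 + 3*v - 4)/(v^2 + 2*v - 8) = (v - 1)/(v - 2)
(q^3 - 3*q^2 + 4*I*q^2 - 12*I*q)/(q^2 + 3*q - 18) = q*(q + 4*I)/(q + 6)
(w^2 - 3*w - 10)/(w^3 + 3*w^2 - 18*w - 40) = (w - 5)/(w^2 + w - 20)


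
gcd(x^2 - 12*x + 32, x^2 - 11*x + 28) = x - 4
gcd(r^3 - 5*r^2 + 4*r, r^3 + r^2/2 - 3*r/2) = r^2 - r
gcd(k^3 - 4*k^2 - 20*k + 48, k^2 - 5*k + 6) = k - 2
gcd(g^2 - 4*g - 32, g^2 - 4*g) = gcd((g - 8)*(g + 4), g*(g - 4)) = 1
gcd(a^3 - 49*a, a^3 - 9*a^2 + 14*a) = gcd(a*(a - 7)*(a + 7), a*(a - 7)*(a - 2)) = a^2 - 7*a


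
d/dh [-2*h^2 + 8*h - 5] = 8 - 4*h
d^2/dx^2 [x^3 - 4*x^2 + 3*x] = 6*x - 8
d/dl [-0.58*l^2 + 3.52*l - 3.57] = 3.52 - 1.16*l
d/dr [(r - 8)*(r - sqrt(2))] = 2*r - 8 - sqrt(2)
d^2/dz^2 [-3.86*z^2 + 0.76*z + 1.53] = -7.72000000000000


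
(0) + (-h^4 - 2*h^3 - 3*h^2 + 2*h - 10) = -h^4 - 2*h^3 - 3*h^2 + 2*h - 10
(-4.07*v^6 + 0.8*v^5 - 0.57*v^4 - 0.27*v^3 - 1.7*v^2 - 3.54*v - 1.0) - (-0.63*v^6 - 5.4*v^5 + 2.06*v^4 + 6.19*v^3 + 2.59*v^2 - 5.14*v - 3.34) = -3.44*v^6 + 6.2*v^5 - 2.63*v^4 - 6.46*v^3 - 4.29*v^2 + 1.6*v + 2.34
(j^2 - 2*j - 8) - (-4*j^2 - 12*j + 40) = 5*j^2 + 10*j - 48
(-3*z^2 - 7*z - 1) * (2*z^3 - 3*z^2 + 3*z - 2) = -6*z^5 - 5*z^4 + 10*z^3 - 12*z^2 + 11*z + 2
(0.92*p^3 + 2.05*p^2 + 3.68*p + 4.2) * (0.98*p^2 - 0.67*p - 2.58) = 0.9016*p^5 + 1.3926*p^4 - 0.1407*p^3 - 3.6386*p^2 - 12.3084*p - 10.836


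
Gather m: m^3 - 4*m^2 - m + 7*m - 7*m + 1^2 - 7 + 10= m^3 - 4*m^2 - m + 4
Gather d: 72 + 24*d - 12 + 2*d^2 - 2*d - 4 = 2*d^2 + 22*d + 56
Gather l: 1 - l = 1 - l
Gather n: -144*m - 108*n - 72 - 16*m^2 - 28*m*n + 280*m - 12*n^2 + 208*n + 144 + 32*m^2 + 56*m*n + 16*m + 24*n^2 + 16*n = 16*m^2 + 152*m + 12*n^2 + n*(28*m + 116) + 72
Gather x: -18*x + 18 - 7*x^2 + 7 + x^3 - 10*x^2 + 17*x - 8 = x^3 - 17*x^2 - x + 17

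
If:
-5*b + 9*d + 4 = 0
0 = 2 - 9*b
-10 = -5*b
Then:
No Solution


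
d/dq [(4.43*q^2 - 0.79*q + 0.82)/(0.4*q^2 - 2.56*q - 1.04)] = (-11.0248*q^2 - 9.8704*q + 2.9208)/(0.16*q^4 - 2.048*q^3 + 5.7216*q^2 + 5.3248*q + 1.0816)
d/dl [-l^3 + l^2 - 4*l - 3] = -3*l^2 + 2*l - 4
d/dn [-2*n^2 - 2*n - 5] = -4*n - 2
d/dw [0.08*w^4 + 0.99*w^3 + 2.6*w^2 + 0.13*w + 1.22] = 0.32*w^3 + 2.97*w^2 + 5.2*w + 0.13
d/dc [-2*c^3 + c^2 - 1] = 2*c*(1 - 3*c)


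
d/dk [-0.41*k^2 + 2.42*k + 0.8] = 2.42 - 0.82*k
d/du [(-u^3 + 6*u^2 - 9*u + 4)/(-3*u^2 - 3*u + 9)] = (u^4 + 2*u^3 - 24*u^2 + 44*u - 23)/(3*(u^4 + 2*u^3 - 5*u^2 - 6*u + 9))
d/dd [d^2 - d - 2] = 2*d - 1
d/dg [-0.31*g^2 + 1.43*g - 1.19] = 1.43 - 0.62*g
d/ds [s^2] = 2*s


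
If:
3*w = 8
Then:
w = 8/3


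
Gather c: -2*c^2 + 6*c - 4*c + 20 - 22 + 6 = -2*c^2 + 2*c + 4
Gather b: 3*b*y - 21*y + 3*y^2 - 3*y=3*b*y + 3*y^2 - 24*y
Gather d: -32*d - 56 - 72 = -32*d - 128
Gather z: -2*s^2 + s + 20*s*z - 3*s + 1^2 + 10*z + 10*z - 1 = -2*s^2 - 2*s + z*(20*s + 20)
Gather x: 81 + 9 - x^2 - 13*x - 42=-x^2 - 13*x + 48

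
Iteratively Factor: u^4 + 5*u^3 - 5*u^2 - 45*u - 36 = (u + 1)*(u^3 + 4*u^2 - 9*u - 36) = (u + 1)*(u + 3)*(u^2 + u - 12) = (u - 3)*(u + 1)*(u + 3)*(u + 4)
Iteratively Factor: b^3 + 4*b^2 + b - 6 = (b + 2)*(b^2 + 2*b - 3) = (b + 2)*(b + 3)*(b - 1)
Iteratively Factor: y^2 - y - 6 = (y - 3)*(y + 2)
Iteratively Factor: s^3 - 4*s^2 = (s)*(s^2 - 4*s) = s^2*(s - 4)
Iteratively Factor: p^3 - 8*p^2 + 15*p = (p - 5)*(p^2 - 3*p) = (p - 5)*(p - 3)*(p)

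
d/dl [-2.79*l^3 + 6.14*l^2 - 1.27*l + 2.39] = -8.37*l^2 + 12.28*l - 1.27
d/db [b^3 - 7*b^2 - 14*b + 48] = 3*b^2 - 14*b - 14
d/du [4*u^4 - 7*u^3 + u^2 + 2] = u*(16*u^2 - 21*u + 2)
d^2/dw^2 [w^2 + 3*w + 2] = 2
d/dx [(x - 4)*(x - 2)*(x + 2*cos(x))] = -(x - 4)*(x - 2)*(2*sin(x) - 1) + (x - 4)*(x + 2*cos(x)) + (x - 2)*(x + 2*cos(x))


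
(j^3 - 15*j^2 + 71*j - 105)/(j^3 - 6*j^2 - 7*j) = (j^2 - 8*j + 15)/(j*(j + 1))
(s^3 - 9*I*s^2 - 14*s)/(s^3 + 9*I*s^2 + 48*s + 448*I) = s*(s - 2*I)/(s^2 + 16*I*s - 64)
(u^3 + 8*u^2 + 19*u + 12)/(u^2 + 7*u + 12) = u + 1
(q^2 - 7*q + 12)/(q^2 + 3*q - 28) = (q - 3)/(q + 7)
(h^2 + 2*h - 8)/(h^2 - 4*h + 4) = (h + 4)/(h - 2)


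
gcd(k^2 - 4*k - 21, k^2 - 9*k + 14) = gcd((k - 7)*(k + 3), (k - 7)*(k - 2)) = k - 7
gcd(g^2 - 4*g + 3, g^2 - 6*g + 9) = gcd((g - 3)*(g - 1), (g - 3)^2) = g - 3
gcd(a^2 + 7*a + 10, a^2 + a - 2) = a + 2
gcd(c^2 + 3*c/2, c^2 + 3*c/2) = c^2 + 3*c/2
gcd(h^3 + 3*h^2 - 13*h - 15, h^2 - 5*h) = 1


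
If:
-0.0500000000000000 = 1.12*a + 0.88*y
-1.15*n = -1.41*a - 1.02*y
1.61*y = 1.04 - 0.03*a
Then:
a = -0.56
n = -0.10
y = 0.66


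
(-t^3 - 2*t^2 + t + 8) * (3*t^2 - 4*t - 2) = -3*t^5 - 2*t^4 + 13*t^3 + 24*t^2 - 34*t - 16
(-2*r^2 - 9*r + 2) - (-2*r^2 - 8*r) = 2 - r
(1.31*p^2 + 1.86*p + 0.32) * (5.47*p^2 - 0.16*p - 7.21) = 7.1657*p^4 + 9.9646*p^3 - 7.9923*p^2 - 13.4618*p - 2.3072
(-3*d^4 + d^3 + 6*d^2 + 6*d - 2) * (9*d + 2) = -27*d^5 + 3*d^4 + 56*d^3 + 66*d^2 - 6*d - 4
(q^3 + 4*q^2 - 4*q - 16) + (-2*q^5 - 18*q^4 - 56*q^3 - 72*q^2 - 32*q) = -2*q^5 - 18*q^4 - 55*q^3 - 68*q^2 - 36*q - 16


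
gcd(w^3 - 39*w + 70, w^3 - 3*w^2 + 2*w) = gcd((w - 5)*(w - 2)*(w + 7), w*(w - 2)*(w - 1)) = w - 2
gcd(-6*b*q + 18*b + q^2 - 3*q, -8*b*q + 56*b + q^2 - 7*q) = 1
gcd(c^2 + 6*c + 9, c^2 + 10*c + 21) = c + 3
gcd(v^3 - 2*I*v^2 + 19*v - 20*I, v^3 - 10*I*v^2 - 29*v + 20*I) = v^2 - 6*I*v - 5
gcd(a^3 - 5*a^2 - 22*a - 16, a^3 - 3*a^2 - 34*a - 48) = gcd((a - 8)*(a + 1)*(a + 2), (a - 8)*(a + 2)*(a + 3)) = a^2 - 6*a - 16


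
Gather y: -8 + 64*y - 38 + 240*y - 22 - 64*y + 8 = 240*y - 60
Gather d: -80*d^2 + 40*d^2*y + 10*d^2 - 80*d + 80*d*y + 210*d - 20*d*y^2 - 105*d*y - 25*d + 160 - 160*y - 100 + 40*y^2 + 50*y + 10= d^2*(40*y - 70) + d*(-20*y^2 - 25*y + 105) + 40*y^2 - 110*y + 70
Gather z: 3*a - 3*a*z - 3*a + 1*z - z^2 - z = -3*a*z - z^2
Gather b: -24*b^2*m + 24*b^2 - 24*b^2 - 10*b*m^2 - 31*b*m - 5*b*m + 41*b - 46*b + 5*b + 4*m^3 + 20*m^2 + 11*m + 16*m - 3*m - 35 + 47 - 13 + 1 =-24*b^2*m + b*(-10*m^2 - 36*m) + 4*m^3 + 20*m^2 + 24*m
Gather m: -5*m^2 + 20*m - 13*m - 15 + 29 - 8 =-5*m^2 + 7*m + 6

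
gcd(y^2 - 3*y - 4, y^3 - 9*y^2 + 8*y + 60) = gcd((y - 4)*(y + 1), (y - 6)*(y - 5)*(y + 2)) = 1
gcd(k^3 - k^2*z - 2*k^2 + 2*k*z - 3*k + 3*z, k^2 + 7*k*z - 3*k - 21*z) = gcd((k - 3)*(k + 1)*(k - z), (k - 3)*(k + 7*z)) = k - 3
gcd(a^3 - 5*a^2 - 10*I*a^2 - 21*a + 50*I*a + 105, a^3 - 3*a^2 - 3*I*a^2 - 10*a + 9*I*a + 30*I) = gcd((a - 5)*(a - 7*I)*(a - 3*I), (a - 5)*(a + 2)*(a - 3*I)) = a^2 + a*(-5 - 3*I) + 15*I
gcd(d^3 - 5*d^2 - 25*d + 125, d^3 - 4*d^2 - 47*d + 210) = d - 5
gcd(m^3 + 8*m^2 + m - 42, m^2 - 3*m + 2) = m - 2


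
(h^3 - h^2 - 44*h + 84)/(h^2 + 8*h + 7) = (h^2 - 8*h + 12)/(h + 1)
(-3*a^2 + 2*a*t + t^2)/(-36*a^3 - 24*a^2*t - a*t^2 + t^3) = (-a + t)/(-12*a^2 - 4*a*t + t^2)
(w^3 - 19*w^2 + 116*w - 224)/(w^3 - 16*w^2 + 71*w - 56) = (w - 4)/(w - 1)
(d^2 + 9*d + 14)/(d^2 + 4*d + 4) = (d + 7)/(d + 2)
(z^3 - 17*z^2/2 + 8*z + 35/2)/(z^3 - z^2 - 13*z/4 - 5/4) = 2*(z - 7)/(2*z + 1)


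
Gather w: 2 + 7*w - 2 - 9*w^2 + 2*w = -9*w^2 + 9*w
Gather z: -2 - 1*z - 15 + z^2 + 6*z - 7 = z^2 + 5*z - 24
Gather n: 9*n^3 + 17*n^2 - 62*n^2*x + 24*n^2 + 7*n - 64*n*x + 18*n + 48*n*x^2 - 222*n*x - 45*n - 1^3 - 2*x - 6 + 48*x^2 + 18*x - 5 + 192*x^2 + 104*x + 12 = 9*n^3 + n^2*(41 - 62*x) + n*(48*x^2 - 286*x - 20) + 240*x^2 + 120*x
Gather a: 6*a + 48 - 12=6*a + 36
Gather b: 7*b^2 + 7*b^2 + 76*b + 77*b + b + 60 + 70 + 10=14*b^2 + 154*b + 140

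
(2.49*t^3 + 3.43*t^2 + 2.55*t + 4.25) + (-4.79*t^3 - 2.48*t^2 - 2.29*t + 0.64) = -2.3*t^3 + 0.95*t^2 + 0.26*t + 4.89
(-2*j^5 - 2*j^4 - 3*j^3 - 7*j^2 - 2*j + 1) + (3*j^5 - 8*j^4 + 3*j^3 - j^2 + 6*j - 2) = j^5 - 10*j^4 - 8*j^2 + 4*j - 1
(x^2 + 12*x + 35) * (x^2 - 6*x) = x^4 + 6*x^3 - 37*x^2 - 210*x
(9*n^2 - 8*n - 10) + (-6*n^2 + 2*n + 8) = 3*n^2 - 6*n - 2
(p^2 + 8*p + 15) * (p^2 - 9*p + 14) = p^4 - p^3 - 43*p^2 - 23*p + 210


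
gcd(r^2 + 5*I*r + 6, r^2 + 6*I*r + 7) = r - I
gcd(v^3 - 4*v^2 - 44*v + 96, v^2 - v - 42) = v + 6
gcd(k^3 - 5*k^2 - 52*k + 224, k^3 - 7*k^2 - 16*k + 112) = k - 4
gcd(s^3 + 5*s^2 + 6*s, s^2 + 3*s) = s^2 + 3*s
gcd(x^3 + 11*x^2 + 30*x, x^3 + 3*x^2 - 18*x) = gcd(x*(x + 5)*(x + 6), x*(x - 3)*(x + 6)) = x^2 + 6*x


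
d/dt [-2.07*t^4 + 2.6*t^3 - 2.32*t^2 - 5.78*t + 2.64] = -8.28*t^3 + 7.8*t^2 - 4.64*t - 5.78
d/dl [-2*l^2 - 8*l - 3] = -4*l - 8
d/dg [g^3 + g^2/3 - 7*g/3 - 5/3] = 3*g^2 + 2*g/3 - 7/3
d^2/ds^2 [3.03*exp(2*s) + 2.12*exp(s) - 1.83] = (12.12*exp(s) + 2.12)*exp(s)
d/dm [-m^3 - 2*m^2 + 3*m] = -3*m^2 - 4*m + 3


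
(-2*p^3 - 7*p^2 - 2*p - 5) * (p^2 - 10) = -2*p^5 - 7*p^4 + 18*p^3 + 65*p^2 + 20*p + 50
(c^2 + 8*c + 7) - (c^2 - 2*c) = 10*c + 7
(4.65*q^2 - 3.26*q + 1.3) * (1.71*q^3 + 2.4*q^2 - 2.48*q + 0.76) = 7.9515*q^5 + 5.5854*q^4 - 17.133*q^3 + 14.7388*q^2 - 5.7016*q + 0.988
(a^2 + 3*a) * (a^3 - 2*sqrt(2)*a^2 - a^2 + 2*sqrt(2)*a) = a^5 - 2*sqrt(2)*a^4 + 2*a^4 - 4*sqrt(2)*a^3 - 3*a^3 + 6*sqrt(2)*a^2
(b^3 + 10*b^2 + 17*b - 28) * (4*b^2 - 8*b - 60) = 4*b^5 + 32*b^4 - 72*b^3 - 848*b^2 - 796*b + 1680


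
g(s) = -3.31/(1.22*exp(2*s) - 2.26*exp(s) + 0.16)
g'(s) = -3.31*(-2.44*exp(2*s) + 2.26*exp(s))/(1.22*exp(2*s) - 2.26*exp(s) + 0.16)^2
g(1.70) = -0.14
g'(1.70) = 0.34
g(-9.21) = -20.72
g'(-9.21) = -0.03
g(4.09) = -0.00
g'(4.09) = 0.00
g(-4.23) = -25.99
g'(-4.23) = -6.60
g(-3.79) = -30.21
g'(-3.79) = -13.74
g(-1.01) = 6.60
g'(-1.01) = -6.58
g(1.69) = -0.14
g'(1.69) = 0.35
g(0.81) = -2.66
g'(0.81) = 15.49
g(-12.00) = -20.69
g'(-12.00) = 0.00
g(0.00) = 3.76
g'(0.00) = 0.77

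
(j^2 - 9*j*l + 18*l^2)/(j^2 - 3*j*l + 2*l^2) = (j^2 - 9*j*l + 18*l^2)/(j^2 - 3*j*l + 2*l^2)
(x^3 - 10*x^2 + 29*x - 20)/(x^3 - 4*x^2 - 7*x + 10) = (x - 4)/(x + 2)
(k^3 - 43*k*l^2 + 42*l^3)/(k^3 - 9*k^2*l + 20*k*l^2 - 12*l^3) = (k + 7*l)/(k - 2*l)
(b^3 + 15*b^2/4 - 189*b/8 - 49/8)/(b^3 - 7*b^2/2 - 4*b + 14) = (4*b^2 + 29*b + 7)/(4*(b^2 - 4))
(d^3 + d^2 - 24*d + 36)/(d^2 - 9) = (d^2 + 4*d - 12)/(d + 3)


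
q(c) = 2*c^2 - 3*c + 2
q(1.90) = 3.52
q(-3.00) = 29.00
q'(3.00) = 9.00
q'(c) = 4*c - 3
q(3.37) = 14.60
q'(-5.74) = -25.96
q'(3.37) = 10.48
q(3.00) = 11.00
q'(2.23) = 5.92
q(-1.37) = 9.86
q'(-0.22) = -3.88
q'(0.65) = -0.40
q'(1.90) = 4.60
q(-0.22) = 2.76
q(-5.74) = 85.12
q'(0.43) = -1.28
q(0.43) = 1.08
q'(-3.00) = -15.00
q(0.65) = 0.90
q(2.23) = 5.26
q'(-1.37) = -8.48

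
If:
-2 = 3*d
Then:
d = -2/3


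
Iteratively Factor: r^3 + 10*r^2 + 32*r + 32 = (r + 4)*(r^2 + 6*r + 8) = (r + 2)*(r + 4)*(r + 4)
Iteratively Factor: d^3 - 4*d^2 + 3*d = (d - 1)*(d^2 - 3*d) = d*(d - 1)*(d - 3)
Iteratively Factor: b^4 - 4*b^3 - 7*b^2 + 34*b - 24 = (b - 2)*(b^3 - 2*b^2 - 11*b + 12) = (b - 2)*(b + 3)*(b^2 - 5*b + 4) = (b - 2)*(b - 1)*(b + 3)*(b - 4)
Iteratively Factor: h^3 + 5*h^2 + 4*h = (h + 1)*(h^2 + 4*h) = (h + 1)*(h + 4)*(h)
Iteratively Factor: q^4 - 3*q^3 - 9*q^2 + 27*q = (q - 3)*(q^3 - 9*q) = q*(q - 3)*(q^2 - 9) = q*(q - 3)^2*(q + 3)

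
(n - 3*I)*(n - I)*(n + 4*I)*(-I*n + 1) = -I*n^4 + n^3 - 13*I*n^2 + n - 12*I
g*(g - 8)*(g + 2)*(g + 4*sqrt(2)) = g^4 - 6*g^3 + 4*sqrt(2)*g^3 - 24*sqrt(2)*g^2 - 16*g^2 - 64*sqrt(2)*g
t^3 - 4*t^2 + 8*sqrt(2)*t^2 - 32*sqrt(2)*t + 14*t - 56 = (t - 4)*(t + sqrt(2))*(t + 7*sqrt(2))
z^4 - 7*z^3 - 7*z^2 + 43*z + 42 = (z - 7)*(z - 3)*(z + 1)*(z + 2)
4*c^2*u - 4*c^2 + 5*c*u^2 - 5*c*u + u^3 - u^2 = (c + u)*(4*c + u)*(u - 1)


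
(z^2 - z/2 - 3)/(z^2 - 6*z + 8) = (z + 3/2)/(z - 4)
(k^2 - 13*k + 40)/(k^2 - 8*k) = (k - 5)/k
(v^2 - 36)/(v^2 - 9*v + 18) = (v + 6)/(v - 3)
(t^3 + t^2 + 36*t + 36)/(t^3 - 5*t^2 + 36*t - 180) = (t + 1)/(t - 5)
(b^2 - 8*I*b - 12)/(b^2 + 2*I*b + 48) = (b - 2*I)/(b + 8*I)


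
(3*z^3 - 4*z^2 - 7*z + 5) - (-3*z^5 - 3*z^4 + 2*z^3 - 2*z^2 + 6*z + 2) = 3*z^5 + 3*z^4 + z^3 - 2*z^2 - 13*z + 3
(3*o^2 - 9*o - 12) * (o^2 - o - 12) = 3*o^4 - 12*o^3 - 39*o^2 + 120*o + 144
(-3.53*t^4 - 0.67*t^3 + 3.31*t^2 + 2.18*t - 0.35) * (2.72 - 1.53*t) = 5.4009*t^5 - 8.5765*t^4 - 6.8867*t^3 + 5.6678*t^2 + 6.4651*t - 0.952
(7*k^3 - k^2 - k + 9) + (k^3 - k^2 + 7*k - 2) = 8*k^3 - 2*k^2 + 6*k + 7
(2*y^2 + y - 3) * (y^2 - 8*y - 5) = 2*y^4 - 15*y^3 - 21*y^2 + 19*y + 15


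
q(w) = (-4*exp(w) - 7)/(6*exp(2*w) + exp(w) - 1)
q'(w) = (-4*exp(w) - 7)*(-12*exp(2*w) - exp(w))/(6*exp(2*w) + exp(w) - 1)^2 - 4*exp(w)/(6*exp(2*w) + exp(w) - 1)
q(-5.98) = 7.03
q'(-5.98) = 0.03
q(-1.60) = 14.11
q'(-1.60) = 19.07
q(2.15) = -0.09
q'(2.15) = 0.11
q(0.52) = -0.78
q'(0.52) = 1.19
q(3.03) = -0.03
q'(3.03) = 0.04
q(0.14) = -1.43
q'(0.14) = 2.45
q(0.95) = -0.42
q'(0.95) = 0.58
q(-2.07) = 9.64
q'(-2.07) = 4.58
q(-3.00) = 7.70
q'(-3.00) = 0.87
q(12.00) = 0.00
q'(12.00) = 0.00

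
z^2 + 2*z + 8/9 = (z + 2/3)*(z + 4/3)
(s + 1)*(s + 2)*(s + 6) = s^3 + 9*s^2 + 20*s + 12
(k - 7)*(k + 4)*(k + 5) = k^3 + 2*k^2 - 43*k - 140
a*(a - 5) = a^2 - 5*a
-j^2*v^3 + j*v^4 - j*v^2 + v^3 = v^2*(-j + v)*(j*v + 1)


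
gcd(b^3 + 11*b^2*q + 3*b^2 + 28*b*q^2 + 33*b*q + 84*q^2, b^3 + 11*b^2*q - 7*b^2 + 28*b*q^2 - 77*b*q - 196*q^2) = b^2 + 11*b*q + 28*q^2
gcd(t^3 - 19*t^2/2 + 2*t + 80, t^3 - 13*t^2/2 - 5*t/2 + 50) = t^2 - 3*t/2 - 10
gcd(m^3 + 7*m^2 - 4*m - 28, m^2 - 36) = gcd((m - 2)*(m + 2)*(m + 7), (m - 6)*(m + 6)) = 1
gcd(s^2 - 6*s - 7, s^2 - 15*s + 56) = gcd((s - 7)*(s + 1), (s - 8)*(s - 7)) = s - 7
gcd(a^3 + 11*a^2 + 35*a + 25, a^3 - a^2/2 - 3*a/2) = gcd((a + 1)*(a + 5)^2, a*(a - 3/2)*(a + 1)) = a + 1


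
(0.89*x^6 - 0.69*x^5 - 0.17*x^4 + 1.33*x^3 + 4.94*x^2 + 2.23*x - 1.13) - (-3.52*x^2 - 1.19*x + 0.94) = 0.89*x^6 - 0.69*x^5 - 0.17*x^4 + 1.33*x^3 + 8.46*x^2 + 3.42*x - 2.07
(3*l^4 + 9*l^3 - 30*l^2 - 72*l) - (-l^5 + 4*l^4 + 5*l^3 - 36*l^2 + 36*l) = l^5 - l^4 + 4*l^3 + 6*l^2 - 108*l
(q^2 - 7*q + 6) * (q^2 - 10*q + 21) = q^4 - 17*q^3 + 97*q^2 - 207*q + 126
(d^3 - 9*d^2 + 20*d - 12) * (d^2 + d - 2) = d^5 - 8*d^4 + 9*d^3 + 26*d^2 - 52*d + 24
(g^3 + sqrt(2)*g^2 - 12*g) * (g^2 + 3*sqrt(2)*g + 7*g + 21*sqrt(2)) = g^5 + 4*sqrt(2)*g^4 + 7*g^4 - 6*g^3 + 28*sqrt(2)*g^3 - 36*sqrt(2)*g^2 - 42*g^2 - 252*sqrt(2)*g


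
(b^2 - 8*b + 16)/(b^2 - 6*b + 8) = (b - 4)/(b - 2)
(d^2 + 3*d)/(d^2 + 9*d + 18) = d/(d + 6)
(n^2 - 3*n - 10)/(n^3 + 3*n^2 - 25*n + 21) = (n^2 - 3*n - 10)/(n^3 + 3*n^2 - 25*n + 21)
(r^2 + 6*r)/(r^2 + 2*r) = (r + 6)/(r + 2)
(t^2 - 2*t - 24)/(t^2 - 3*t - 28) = (t - 6)/(t - 7)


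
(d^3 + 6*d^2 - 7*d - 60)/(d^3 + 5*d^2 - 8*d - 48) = (d + 5)/(d + 4)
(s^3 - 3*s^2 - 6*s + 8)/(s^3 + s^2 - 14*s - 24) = (s - 1)/(s + 3)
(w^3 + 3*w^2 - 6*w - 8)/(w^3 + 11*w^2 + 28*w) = (w^2 - w - 2)/(w*(w + 7))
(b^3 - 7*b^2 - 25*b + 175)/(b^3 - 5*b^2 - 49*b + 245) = (b + 5)/(b + 7)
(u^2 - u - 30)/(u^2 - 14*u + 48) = (u + 5)/(u - 8)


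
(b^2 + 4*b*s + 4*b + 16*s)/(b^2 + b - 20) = (b^2 + 4*b*s + 4*b + 16*s)/(b^2 + b - 20)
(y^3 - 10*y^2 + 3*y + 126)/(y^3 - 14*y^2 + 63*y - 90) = (y^2 - 4*y - 21)/(y^2 - 8*y + 15)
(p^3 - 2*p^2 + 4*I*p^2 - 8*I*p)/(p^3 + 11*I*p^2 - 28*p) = (p - 2)/(p + 7*I)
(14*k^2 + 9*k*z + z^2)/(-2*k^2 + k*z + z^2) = (7*k + z)/(-k + z)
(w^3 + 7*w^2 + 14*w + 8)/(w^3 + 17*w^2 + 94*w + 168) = (w^2 + 3*w + 2)/(w^2 + 13*w + 42)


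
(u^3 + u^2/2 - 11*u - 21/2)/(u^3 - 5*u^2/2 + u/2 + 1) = (2*u^3 + u^2 - 22*u - 21)/(2*u^3 - 5*u^2 + u + 2)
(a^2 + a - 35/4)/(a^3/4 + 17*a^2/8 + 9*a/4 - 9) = 2*(4*a^2 + 4*a - 35)/(2*a^3 + 17*a^2 + 18*a - 72)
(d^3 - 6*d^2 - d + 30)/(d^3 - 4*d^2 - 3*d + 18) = (d - 5)/(d - 3)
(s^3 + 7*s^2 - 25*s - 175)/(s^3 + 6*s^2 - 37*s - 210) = (s - 5)/(s - 6)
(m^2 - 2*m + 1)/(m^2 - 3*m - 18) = (-m^2 + 2*m - 1)/(-m^2 + 3*m + 18)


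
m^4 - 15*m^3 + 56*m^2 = m^2*(m - 8)*(m - 7)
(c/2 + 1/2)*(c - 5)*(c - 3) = c^3/2 - 7*c^2/2 + 7*c/2 + 15/2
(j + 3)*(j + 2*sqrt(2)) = j^2 + 2*sqrt(2)*j + 3*j + 6*sqrt(2)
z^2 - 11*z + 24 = (z - 8)*(z - 3)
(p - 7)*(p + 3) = p^2 - 4*p - 21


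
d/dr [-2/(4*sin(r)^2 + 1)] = 8*sin(2*r)/(3 - 2*cos(2*r))^2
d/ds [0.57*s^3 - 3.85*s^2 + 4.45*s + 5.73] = 1.71*s^2 - 7.7*s + 4.45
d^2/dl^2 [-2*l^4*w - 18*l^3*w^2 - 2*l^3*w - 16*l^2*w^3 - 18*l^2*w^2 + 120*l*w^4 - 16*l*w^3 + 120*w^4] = 4*w*(-6*l^2 - 27*l*w - 3*l - 8*w^2 - 9*w)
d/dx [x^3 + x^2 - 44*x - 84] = 3*x^2 + 2*x - 44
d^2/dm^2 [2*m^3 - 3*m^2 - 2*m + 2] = 12*m - 6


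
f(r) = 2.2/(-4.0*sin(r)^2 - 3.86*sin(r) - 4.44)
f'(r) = 2.2*(8.0*sin(r)*cos(r) + 3.86*cos(r))/(-4.0*sin(r)^2 - 3.86*sin(r) - 4.44)^2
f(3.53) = -0.62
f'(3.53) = -0.13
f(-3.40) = -0.39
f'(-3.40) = -0.39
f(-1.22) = -0.51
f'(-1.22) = -0.15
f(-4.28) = -0.20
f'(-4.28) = -0.08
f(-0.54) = -0.63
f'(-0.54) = -0.04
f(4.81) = -0.48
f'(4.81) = -0.04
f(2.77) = -0.35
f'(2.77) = -0.34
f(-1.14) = -0.52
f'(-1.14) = -0.17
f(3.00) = -0.43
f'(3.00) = -0.42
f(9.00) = -0.33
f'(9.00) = -0.32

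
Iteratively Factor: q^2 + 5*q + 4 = (q + 4)*(q + 1)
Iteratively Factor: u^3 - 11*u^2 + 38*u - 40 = (u - 4)*(u^2 - 7*u + 10) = (u - 5)*(u - 4)*(u - 2)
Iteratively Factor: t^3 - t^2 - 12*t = (t + 3)*(t^2 - 4*t) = (t - 4)*(t + 3)*(t)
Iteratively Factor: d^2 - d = (d)*(d - 1)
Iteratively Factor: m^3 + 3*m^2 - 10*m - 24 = (m + 4)*(m^2 - m - 6) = (m - 3)*(m + 4)*(m + 2)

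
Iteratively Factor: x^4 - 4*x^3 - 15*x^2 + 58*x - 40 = (x - 1)*(x^3 - 3*x^2 - 18*x + 40) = (x - 5)*(x - 1)*(x^2 + 2*x - 8) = (x - 5)*(x - 2)*(x - 1)*(x + 4)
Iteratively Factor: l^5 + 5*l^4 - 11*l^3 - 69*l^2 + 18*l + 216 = (l - 2)*(l^4 + 7*l^3 + 3*l^2 - 63*l - 108) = (l - 2)*(l + 3)*(l^3 + 4*l^2 - 9*l - 36) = (l - 2)*(l + 3)^2*(l^2 + l - 12) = (l - 3)*(l - 2)*(l + 3)^2*(l + 4)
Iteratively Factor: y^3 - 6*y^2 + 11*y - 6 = (y - 1)*(y^2 - 5*y + 6) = (y - 2)*(y - 1)*(y - 3)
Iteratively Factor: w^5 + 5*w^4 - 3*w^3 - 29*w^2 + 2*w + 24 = (w + 4)*(w^4 + w^3 - 7*w^2 - w + 6) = (w + 1)*(w + 4)*(w^3 - 7*w + 6) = (w - 2)*(w + 1)*(w + 4)*(w^2 + 2*w - 3) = (w - 2)*(w - 1)*(w + 1)*(w + 4)*(w + 3)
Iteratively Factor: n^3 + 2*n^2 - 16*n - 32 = (n - 4)*(n^2 + 6*n + 8) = (n - 4)*(n + 4)*(n + 2)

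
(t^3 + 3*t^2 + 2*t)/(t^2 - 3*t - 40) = t*(t^2 + 3*t + 2)/(t^2 - 3*t - 40)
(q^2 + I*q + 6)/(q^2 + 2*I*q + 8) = (q + 3*I)/(q + 4*I)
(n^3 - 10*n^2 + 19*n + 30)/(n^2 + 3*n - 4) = (n^3 - 10*n^2 + 19*n + 30)/(n^2 + 3*n - 4)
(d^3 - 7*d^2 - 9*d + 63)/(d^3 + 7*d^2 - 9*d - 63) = (d - 7)/(d + 7)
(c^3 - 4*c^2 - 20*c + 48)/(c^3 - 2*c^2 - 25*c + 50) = (c^2 - 2*c - 24)/(c^2 - 25)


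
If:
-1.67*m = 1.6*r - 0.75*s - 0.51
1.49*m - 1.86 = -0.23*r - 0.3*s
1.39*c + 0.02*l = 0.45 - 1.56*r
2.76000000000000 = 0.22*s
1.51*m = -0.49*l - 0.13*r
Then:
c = -9.84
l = 5.83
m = -2.66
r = 8.98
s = 12.55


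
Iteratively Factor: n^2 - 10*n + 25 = (n - 5)*(n - 5)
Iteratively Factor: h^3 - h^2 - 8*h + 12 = (h + 3)*(h^2 - 4*h + 4) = (h - 2)*(h + 3)*(h - 2)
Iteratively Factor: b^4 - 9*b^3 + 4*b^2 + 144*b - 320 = (b + 4)*(b^3 - 13*b^2 + 56*b - 80) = (b - 4)*(b + 4)*(b^2 - 9*b + 20) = (b - 5)*(b - 4)*(b + 4)*(b - 4)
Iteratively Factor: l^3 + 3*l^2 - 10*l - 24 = (l - 3)*(l^2 + 6*l + 8) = (l - 3)*(l + 4)*(l + 2)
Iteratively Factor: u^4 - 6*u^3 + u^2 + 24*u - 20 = (u - 1)*(u^3 - 5*u^2 - 4*u + 20) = (u - 1)*(u + 2)*(u^2 - 7*u + 10) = (u - 2)*(u - 1)*(u + 2)*(u - 5)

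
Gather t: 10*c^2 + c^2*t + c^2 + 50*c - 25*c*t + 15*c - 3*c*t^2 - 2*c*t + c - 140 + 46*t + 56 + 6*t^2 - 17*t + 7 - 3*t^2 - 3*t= 11*c^2 + 66*c + t^2*(3 - 3*c) + t*(c^2 - 27*c + 26) - 77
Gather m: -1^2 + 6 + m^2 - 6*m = m^2 - 6*m + 5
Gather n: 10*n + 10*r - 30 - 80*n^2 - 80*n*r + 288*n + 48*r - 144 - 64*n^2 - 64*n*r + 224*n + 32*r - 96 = -144*n^2 + n*(522 - 144*r) + 90*r - 270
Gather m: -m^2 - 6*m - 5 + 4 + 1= -m^2 - 6*m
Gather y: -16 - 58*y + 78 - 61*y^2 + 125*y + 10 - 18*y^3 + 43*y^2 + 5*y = -18*y^3 - 18*y^2 + 72*y + 72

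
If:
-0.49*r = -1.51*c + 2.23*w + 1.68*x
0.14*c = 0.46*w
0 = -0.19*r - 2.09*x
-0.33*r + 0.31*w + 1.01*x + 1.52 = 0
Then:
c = 1.61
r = 3.96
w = 0.49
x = -0.36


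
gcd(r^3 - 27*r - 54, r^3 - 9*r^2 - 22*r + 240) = r - 6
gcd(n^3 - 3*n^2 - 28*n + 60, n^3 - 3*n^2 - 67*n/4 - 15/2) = n - 6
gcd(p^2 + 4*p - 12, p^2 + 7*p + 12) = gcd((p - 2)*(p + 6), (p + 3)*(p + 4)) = 1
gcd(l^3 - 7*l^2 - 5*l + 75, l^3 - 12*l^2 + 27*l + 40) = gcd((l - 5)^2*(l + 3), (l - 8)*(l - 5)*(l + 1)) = l - 5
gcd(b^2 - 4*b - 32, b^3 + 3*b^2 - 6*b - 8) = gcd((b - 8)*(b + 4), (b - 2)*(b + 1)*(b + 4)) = b + 4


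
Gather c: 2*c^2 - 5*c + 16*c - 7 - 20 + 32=2*c^2 + 11*c + 5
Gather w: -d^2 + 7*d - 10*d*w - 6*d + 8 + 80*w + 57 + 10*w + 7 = -d^2 + d + w*(90 - 10*d) + 72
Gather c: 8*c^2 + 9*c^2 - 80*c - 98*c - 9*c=17*c^2 - 187*c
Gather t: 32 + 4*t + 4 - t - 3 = 3*t + 33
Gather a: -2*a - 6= -2*a - 6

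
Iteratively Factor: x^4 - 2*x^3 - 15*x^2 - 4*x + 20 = (x - 1)*(x^3 - x^2 - 16*x - 20) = (x - 5)*(x - 1)*(x^2 + 4*x + 4) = (x - 5)*(x - 1)*(x + 2)*(x + 2)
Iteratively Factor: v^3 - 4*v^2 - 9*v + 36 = (v - 3)*(v^2 - v - 12) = (v - 4)*(v - 3)*(v + 3)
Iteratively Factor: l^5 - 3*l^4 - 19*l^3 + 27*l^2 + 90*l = (l + 3)*(l^4 - 6*l^3 - l^2 + 30*l) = (l - 3)*(l + 3)*(l^3 - 3*l^2 - 10*l) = (l - 3)*(l + 2)*(l + 3)*(l^2 - 5*l) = (l - 5)*(l - 3)*(l + 2)*(l + 3)*(l)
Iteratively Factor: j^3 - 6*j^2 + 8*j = (j - 2)*(j^2 - 4*j) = (j - 4)*(j - 2)*(j)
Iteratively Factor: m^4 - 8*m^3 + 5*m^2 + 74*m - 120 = (m - 2)*(m^3 - 6*m^2 - 7*m + 60) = (m - 5)*(m - 2)*(m^2 - m - 12) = (m - 5)*(m - 4)*(m - 2)*(m + 3)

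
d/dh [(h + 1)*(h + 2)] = 2*h + 3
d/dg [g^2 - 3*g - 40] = 2*g - 3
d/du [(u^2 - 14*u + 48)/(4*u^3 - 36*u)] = (-u^4 + 28*u^3 - 153*u^2 + 432)/(4*u^2*(u^4 - 18*u^2 + 81))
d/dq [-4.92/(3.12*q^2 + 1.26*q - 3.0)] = (30.7008*q + 6.1992)/(3.12*q^2 + 1.26*q - 3.0)^2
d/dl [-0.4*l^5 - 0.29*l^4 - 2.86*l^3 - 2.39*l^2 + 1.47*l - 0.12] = -2.0*l^4 - 1.16*l^3 - 8.58*l^2 - 4.78*l + 1.47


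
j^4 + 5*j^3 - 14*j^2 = j^2*(j - 2)*(j + 7)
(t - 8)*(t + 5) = t^2 - 3*t - 40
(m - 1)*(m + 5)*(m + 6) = m^3 + 10*m^2 + 19*m - 30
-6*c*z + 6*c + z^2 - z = (-6*c + z)*(z - 1)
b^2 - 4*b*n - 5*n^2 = (b - 5*n)*(b + n)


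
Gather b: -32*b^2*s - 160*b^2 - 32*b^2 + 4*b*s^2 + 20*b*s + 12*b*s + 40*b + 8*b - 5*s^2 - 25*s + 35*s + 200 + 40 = b^2*(-32*s - 192) + b*(4*s^2 + 32*s + 48) - 5*s^2 + 10*s + 240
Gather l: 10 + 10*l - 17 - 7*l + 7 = 3*l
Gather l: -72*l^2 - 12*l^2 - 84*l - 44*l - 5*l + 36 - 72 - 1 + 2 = -84*l^2 - 133*l - 35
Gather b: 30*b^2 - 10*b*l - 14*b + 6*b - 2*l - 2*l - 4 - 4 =30*b^2 + b*(-10*l - 8) - 4*l - 8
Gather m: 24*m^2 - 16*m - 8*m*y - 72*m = 24*m^2 + m*(-8*y - 88)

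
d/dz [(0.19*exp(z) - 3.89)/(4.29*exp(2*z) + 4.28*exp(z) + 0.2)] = (-0.8151*exp(2*z) + 33.3762*exp(z) + 16.6872)*exp(z)/(18.4041*exp(4*z) + 36.7224*exp(3*z) + 20.0344*exp(2*z) + 1.712*exp(z) + 0.04)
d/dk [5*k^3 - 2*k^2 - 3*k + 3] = 15*k^2 - 4*k - 3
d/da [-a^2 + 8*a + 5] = 8 - 2*a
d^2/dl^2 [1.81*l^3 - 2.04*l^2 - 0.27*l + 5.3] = 10.86*l - 4.08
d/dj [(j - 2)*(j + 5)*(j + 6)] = 3*j^2 + 18*j + 8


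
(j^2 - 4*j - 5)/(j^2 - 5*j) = (j + 1)/j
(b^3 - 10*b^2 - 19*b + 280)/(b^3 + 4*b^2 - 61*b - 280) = (b - 7)/(b + 7)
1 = 1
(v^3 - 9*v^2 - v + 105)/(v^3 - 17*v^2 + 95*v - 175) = (v + 3)/(v - 5)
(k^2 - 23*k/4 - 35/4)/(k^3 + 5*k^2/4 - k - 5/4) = (k - 7)/(k^2 - 1)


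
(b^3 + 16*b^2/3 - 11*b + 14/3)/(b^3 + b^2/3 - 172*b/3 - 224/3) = (3*b^2 - 5*b + 2)/(3*b^2 - 20*b - 32)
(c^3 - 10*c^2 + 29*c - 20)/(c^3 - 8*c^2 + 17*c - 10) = (c - 4)/(c - 2)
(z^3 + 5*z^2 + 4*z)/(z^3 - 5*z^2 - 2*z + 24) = z*(z^2 + 5*z + 4)/(z^3 - 5*z^2 - 2*z + 24)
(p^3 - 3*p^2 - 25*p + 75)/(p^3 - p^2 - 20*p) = (p^2 + 2*p - 15)/(p*(p + 4))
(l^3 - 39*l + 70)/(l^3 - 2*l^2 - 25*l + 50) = (l + 7)/(l + 5)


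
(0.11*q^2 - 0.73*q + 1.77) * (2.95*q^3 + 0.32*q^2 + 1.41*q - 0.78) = 0.3245*q^5 - 2.1183*q^4 + 5.143*q^3 - 0.5487*q^2 + 3.0651*q - 1.3806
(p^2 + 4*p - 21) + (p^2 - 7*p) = 2*p^2 - 3*p - 21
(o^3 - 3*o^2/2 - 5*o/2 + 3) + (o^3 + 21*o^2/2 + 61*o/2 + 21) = 2*o^3 + 9*o^2 + 28*o + 24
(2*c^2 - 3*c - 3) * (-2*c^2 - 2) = -4*c^4 + 6*c^3 + 2*c^2 + 6*c + 6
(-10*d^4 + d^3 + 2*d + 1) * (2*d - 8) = -20*d^5 + 82*d^4 - 8*d^3 + 4*d^2 - 14*d - 8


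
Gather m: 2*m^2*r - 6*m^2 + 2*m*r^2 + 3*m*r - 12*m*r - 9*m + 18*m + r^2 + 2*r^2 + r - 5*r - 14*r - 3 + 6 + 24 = m^2*(2*r - 6) + m*(2*r^2 - 9*r + 9) + 3*r^2 - 18*r + 27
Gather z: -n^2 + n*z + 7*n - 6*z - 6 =-n^2 + 7*n + z*(n - 6) - 6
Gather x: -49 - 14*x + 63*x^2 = 63*x^2 - 14*x - 49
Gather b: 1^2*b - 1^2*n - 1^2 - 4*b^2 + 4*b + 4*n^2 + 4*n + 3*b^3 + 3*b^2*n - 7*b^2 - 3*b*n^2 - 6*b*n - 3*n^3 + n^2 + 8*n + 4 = 3*b^3 + b^2*(3*n - 11) + b*(-3*n^2 - 6*n + 5) - 3*n^3 + 5*n^2 + 11*n + 3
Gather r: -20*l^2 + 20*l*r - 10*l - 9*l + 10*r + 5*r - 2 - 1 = -20*l^2 - 19*l + r*(20*l + 15) - 3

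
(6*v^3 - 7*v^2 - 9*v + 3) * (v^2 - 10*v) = 6*v^5 - 67*v^4 + 61*v^3 + 93*v^2 - 30*v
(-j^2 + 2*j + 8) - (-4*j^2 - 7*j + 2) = 3*j^2 + 9*j + 6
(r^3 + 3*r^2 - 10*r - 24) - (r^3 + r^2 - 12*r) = 2*r^2 + 2*r - 24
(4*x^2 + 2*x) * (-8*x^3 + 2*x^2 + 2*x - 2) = -32*x^5 - 8*x^4 + 12*x^3 - 4*x^2 - 4*x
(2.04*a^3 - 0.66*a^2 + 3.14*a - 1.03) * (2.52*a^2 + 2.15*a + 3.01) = 5.1408*a^5 + 2.7228*a^4 + 12.6342*a^3 + 2.1688*a^2 + 7.2369*a - 3.1003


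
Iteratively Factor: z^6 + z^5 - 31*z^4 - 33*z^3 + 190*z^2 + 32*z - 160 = (z + 1)*(z^5 - 31*z^3 - 2*z^2 + 192*z - 160) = (z - 5)*(z + 1)*(z^4 + 5*z^3 - 6*z^2 - 32*z + 32) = (z - 5)*(z + 1)*(z + 4)*(z^3 + z^2 - 10*z + 8) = (z - 5)*(z + 1)*(z + 4)^2*(z^2 - 3*z + 2) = (z - 5)*(z - 1)*(z + 1)*(z + 4)^2*(z - 2)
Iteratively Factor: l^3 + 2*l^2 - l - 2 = (l + 2)*(l^2 - 1) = (l - 1)*(l + 2)*(l + 1)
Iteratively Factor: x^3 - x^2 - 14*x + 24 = (x - 3)*(x^2 + 2*x - 8) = (x - 3)*(x - 2)*(x + 4)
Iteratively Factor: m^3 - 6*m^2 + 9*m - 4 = (m - 4)*(m^2 - 2*m + 1) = (m - 4)*(m - 1)*(m - 1)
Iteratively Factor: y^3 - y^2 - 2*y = (y - 2)*(y^2 + y) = y*(y - 2)*(y + 1)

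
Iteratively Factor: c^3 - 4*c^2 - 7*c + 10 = (c + 2)*(c^2 - 6*c + 5) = (c - 5)*(c + 2)*(c - 1)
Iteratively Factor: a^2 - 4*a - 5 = (a - 5)*(a + 1)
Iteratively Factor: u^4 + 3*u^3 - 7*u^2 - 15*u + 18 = (u + 3)*(u^3 - 7*u + 6) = (u - 1)*(u + 3)*(u^2 + u - 6) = (u - 2)*(u - 1)*(u + 3)*(u + 3)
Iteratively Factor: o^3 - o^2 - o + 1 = (o - 1)*(o^2 - 1) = (o - 1)^2*(o + 1)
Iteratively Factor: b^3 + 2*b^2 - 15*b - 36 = (b - 4)*(b^2 + 6*b + 9) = (b - 4)*(b + 3)*(b + 3)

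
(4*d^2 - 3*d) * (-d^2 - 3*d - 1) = -4*d^4 - 9*d^3 + 5*d^2 + 3*d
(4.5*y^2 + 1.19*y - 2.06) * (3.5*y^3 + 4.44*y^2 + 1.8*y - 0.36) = 15.75*y^5 + 24.145*y^4 + 6.1736*y^3 - 8.6244*y^2 - 4.1364*y + 0.7416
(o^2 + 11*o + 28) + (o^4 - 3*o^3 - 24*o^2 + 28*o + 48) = o^4 - 3*o^3 - 23*o^2 + 39*o + 76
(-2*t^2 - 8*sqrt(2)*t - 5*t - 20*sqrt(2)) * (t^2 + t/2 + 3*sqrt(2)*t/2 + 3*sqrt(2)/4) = -2*t^4 - 11*sqrt(2)*t^3 - 6*t^3 - 33*sqrt(2)*t^2 - 53*t^2/2 - 72*t - 55*sqrt(2)*t/4 - 30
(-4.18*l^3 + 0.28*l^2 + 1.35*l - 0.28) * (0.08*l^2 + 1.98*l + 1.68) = -0.3344*l^5 - 8.254*l^4 - 6.36*l^3 + 3.121*l^2 + 1.7136*l - 0.4704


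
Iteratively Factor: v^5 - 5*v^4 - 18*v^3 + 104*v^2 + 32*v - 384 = (v - 3)*(v^4 - 2*v^3 - 24*v^2 + 32*v + 128) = (v - 3)*(v + 2)*(v^3 - 4*v^2 - 16*v + 64) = (v - 4)*(v - 3)*(v + 2)*(v^2 - 16) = (v - 4)^2*(v - 3)*(v + 2)*(v + 4)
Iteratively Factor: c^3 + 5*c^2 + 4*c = (c + 1)*(c^2 + 4*c) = (c + 1)*(c + 4)*(c)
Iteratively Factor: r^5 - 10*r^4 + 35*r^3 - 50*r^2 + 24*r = (r - 4)*(r^4 - 6*r^3 + 11*r^2 - 6*r) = (r - 4)*(r - 3)*(r^3 - 3*r^2 + 2*r) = (r - 4)*(r - 3)*(r - 2)*(r^2 - r) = r*(r - 4)*(r - 3)*(r - 2)*(r - 1)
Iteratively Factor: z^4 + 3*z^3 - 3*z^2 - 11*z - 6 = (z + 3)*(z^3 - 3*z - 2) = (z - 2)*(z + 3)*(z^2 + 2*z + 1) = (z - 2)*(z + 1)*(z + 3)*(z + 1)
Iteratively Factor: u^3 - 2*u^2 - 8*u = (u)*(u^2 - 2*u - 8) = u*(u - 4)*(u + 2)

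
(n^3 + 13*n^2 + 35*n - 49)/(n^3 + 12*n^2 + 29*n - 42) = (n + 7)/(n + 6)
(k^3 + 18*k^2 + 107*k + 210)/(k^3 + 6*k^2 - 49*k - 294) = (k + 5)/(k - 7)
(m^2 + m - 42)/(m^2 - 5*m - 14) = (-m^2 - m + 42)/(-m^2 + 5*m + 14)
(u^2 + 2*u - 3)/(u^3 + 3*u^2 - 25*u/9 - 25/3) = 9*(u - 1)/(9*u^2 - 25)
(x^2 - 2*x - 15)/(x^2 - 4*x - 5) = (x + 3)/(x + 1)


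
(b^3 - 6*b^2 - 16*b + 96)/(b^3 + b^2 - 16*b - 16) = (b - 6)/(b + 1)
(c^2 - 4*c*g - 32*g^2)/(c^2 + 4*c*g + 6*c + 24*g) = (c - 8*g)/(c + 6)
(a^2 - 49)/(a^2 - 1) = (a^2 - 49)/(a^2 - 1)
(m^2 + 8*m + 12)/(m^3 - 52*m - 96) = 1/(m - 8)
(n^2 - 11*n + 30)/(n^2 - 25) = (n - 6)/(n + 5)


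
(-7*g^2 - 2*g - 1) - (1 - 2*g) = -7*g^2 - 2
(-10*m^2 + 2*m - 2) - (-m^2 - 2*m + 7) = -9*m^2 + 4*m - 9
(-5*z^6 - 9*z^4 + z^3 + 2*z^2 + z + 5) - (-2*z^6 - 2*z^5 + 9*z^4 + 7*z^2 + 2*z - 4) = -3*z^6 + 2*z^5 - 18*z^4 + z^3 - 5*z^2 - z + 9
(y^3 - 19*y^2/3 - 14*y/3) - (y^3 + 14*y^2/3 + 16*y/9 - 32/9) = -11*y^2 - 58*y/9 + 32/9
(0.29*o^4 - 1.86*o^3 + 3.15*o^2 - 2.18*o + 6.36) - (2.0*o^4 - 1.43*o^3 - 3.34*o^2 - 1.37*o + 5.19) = -1.71*o^4 - 0.43*o^3 + 6.49*o^2 - 0.81*o + 1.17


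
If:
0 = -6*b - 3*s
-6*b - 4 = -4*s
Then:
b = -2/7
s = 4/7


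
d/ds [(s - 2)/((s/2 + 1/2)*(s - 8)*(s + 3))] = 4*(-s^3 + 5*s^2 - 8*s - 41)/(s^6 - 8*s^5 - 42*s^4 + 184*s^3 + 1033*s^2 + 1392*s + 576)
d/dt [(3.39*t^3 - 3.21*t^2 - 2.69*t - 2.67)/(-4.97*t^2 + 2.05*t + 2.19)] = (-16.8483*t^4 + 13.899*t^3 + 2.3225*t^2 - 40.5996*t - 0.4176)/(24.7009*t^4 - 20.377*t^3 - 17.5661*t^2 + 8.979*t + 4.7961)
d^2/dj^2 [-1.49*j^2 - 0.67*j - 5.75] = -2.98000000000000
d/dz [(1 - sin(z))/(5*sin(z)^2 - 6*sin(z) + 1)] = 5*cos(z)/(5*sin(z) - 1)^2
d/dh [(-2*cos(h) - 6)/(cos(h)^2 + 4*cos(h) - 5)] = 2*(sin(h)^2 - 6*cos(h) - 18)*sin(h)/(cos(h)^2 + 4*cos(h) - 5)^2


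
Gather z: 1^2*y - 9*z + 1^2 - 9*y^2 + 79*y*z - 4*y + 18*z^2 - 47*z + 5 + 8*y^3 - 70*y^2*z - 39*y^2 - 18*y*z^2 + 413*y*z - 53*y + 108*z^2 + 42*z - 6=8*y^3 - 48*y^2 - 56*y + z^2*(126 - 18*y) + z*(-70*y^2 + 492*y - 14)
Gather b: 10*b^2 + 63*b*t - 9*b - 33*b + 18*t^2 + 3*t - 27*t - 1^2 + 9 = 10*b^2 + b*(63*t - 42) + 18*t^2 - 24*t + 8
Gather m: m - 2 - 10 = m - 12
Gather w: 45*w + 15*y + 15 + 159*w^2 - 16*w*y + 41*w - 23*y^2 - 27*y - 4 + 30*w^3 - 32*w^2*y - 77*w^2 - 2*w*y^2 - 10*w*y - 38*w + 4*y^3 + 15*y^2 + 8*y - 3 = 30*w^3 + w^2*(82 - 32*y) + w*(-2*y^2 - 26*y + 48) + 4*y^3 - 8*y^2 - 4*y + 8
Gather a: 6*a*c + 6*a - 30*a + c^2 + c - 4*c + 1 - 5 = a*(6*c - 24) + c^2 - 3*c - 4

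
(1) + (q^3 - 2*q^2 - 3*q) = q^3 - 2*q^2 - 3*q + 1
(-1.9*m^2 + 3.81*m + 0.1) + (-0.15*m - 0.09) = -1.9*m^2 + 3.66*m + 0.01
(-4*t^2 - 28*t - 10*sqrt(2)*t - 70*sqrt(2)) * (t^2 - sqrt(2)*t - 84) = -4*t^4 - 28*t^3 - 6*sqrt(2)*t^3 - 42*sqrt(2)*t^2 + 356*t^2 + 840*sqrt(2)*t + 2492*t + 5880*sqrt(2)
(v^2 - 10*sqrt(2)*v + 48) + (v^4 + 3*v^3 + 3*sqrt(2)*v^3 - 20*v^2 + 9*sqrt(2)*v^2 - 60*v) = v^4 + 3*v^3 + 3*sqrt(2)*v^3 - 19*v^2 + 9*sqrt(2)*v^2 - 60*v - 10*sqrt(2)*v + 48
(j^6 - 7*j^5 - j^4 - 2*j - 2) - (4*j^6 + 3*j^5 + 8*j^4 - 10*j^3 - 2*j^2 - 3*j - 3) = -3*j^6 - 10*j^5 - 9*j^4 + 10*j^3 + 2*j^2 + j + 1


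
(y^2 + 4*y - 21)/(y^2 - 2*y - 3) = (y + 7)/(y + 1)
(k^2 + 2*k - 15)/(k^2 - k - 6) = (k + 5)/(k + 2)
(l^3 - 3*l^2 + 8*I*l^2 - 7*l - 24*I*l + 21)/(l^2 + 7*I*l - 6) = (l^2 + l*(-3 + 7*I) - 21*I)/(l + 6*I)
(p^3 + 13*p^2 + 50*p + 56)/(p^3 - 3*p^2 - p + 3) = (p^3 + 13*p^2 + 50*p + 56)/(p^3 - 3*p^2 - p + 3)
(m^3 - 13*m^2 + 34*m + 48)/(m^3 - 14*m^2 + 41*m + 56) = (m - 6)/(m - 7)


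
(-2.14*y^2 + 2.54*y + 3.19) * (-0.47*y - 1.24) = 1.0058*y^3 + 1.4598*y^2 - 4.6489*y - 3.9556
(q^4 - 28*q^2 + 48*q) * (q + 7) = q^5 + 7*q^4 - 28*q^3 - 148*q^2 + 336*q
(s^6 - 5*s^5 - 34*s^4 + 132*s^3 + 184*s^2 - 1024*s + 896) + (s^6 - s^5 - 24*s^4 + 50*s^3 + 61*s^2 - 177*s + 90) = 2*s^6 - 6*s^5 - 58*s^4 + 182*s^3 + 245*s^2 - 1201*s + 986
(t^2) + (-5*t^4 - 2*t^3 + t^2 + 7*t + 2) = -5*t^4 - 2*t^3 + 2*t^2 + 7*t + 2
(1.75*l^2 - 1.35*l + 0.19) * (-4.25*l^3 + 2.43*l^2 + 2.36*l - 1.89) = -7.4375*l^5 + 9.99*l^4 + 0.0419999999999994*l^3 - 6.0318*l^2 + 2.9999*l - 0.3591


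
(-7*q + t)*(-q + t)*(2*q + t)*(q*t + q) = 14*q^4*t + 14*q^4 - 9*q^3*t^2 - 9*q^3*t - 6*q^2*t^3 - 6*q^2*t^2 + q*t^4 + q*t^3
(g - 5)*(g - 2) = g^2 - 7*g + 10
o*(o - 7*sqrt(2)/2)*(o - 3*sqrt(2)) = o^3 - 13*sqrt(2)*o^2/2 + 21*o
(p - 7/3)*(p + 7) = p^2 + 14*p/3 - 49/3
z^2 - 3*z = z*(z - 3)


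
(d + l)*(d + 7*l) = d^2 + 8*d*l + 7*l^2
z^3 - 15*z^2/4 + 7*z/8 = z*(z - 7/2)*(z - 1/4)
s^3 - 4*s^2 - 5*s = s*(s - 5)*(s + 1)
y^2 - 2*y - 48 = (y - 8)*(y + 6)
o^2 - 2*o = o*(o - 2)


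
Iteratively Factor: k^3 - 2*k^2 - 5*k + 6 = (k + 2)*(k^2 - 4*k + 3) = (k - 1)*(k + 2)*(k - 3)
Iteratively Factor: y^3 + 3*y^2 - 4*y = (y + 4)*(y^2 - y) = (y - 1)*(y + 4)*(y)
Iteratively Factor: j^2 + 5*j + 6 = (j + 2)*(j + 3)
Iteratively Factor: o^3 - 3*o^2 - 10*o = (o + 2)*(o^2 - 5*o) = o*(o + 2)*(o - 5)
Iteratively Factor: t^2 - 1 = (t - 1)*(t + 1)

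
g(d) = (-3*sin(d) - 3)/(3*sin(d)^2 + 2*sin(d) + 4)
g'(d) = (-6*sin(d)*cos(d) - 2*cos(d))*(-3*sin(d) - 3)/(3*sin(d)^2 + 2*sin(d) + 4)^2 - 3*cos(d)/(3*sin(d)^2 + 2*sin(d) + 4)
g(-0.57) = -0.36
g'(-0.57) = -0.77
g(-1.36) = -0.01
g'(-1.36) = -0.13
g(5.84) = -0.46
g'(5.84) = -0.80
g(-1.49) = -0.00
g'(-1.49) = -0.05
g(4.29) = -0.06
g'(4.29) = 0.28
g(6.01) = -0.60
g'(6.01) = -0.73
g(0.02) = -0.76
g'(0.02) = -0.35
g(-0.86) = -0.17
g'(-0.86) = -0.53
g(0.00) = -0.75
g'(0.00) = -0.38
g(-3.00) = -0.68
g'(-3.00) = 0.58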